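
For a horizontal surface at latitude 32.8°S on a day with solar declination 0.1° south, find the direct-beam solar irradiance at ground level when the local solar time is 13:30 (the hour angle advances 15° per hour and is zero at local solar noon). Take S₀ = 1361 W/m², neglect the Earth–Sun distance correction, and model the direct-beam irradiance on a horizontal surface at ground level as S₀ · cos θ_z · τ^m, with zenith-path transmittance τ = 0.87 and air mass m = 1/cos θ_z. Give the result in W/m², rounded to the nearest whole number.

885 W/m²

Hour angle H = 15° × (13.5 − 12) = 22.50°.
With φ = -32.8°, δ = -0.1°, H = 22.50°: sin φ sin δ = 0.0009, cos φ cos δ cos H = 0.7766, so cos θ_z = 0.7775.
Air mass m = 1/cos θ_z = 1/0.7775 = 1.286; τ^m = 0.87^1.286 = 0.8360.
Surface direct beam = 1361 × 0.7775 × 0.8360 = 884.64 W/m².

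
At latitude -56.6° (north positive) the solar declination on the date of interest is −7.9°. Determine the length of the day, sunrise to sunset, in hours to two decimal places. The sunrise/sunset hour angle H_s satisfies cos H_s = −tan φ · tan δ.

cos H_s = −tan(-56.6°) · tan(-7.9°) = -0.2104, so H_s = arccos(-0.2104) = 102.15°.
Day length = 2 H_s / 15° h⁻¹ = 204.30° / 15 = 13.620 h.

13.62 hours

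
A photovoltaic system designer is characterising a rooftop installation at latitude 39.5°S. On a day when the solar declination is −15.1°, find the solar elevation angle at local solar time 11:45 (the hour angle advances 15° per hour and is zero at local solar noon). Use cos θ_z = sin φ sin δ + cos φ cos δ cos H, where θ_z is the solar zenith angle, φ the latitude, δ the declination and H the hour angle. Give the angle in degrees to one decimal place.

Hour angle H = 15° × (11.75 − 12) = -3.75°.
cos θ_z = sin(-39.5°) sin(-15.1°) + cos(-39.5°) cos(-15.1°) cos(-3.75°) = 0.1657 + 0.7434 = 0.9091.
θ_z = arccos(0.9091) = 24.62°, so the elevation is 90° − 24.62° = 65.38°.

65.4°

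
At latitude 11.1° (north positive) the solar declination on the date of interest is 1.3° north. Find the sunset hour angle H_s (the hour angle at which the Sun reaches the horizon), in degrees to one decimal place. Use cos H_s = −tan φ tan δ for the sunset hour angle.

90.3°

The sunset hour angle satisfies cos H_s = −tan φ tan δ = -0.0045, giving H_s = 90.26°.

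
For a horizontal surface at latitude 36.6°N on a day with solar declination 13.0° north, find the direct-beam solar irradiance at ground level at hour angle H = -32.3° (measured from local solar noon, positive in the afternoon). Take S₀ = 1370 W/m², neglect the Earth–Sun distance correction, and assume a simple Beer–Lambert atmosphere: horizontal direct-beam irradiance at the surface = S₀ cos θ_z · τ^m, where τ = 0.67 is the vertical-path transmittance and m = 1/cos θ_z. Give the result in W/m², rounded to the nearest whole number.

With φ = 36.6°, δ = 13.0°, H = -32.30°: sin φ sin δ = 0.1341, cos φ cos δ cos H = 0.6612, so cos θ_z = 0.7953.
Air mass m = 1/cos θ_z = 1/0.7953 = 1.257; τ^m = 0.67^1.257 = 0.6045.
Surface direct beam = 1370 × 0.7953 × 0.6045 = 658.64 W/m².

659 W/m²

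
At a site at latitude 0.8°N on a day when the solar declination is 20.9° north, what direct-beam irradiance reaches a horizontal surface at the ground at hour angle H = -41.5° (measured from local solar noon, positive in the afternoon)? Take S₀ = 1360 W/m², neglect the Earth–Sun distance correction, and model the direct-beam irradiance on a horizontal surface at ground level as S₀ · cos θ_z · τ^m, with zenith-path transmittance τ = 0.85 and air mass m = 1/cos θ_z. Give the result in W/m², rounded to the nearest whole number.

cos θ_z = sin(0.8°) sin(20.9°) + cos(0.8°) cos(20.9°) cos(-41.50°) = 0.0050 + 0.6996 = 0.7046.
Air mass m = 1/cos θ_z = 1/0.7046 = 1.419; τ^m = 0.85^1.419 = 0.7940.
Surface direct beam = 1360 × 0.7046 × 0.7940 = 760.86 W/m².

761 W/m²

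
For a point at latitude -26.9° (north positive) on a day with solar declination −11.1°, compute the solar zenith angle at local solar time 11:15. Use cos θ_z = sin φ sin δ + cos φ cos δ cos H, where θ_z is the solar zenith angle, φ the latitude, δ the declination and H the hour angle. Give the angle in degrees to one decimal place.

Hour angle H = 15° × (11.25 − 12) = -11.25°.
With φ = -26.9°, δ = -11.1°, H = -11.25°: sin φ sin δ = 0.0871, cos φ cos δ cos H = 0.8583, so cos θ_z = 0.9454.
θ_z = arccos(0.9454) = 19.02°.

19.0°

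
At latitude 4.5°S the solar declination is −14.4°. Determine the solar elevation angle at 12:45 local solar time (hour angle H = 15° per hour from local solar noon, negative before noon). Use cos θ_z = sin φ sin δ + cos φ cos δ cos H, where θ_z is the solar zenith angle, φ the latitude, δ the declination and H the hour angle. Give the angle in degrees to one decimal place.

75.1°

Hour angle H = 15° × (12.75 − 12) = 11.25°.
cos θ_z = sin(-4.5°) sin(-14.4°) + cos(-4.5°) cos(-14.4°) cos(11.25°) = 0.0195 + 0.9470 = 0.9665.
θ_z = arccos(0.9665) = 14.87°, so the elevation is 90° − 14.87° = 75.13°.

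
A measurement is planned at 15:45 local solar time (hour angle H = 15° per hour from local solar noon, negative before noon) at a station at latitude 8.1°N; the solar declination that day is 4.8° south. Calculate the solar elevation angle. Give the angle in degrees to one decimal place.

32.4°

Hour angle H = 15° × (15.75 − 12) = 56.25°.
cos θ_z = sin(8.1°) sin(-4.8°) + cos(8.1°) cos(-4.8°) cos(56.25°) = -0.0118 + 0.5481 = 0.5363.
θ_z = arccos(0.5363) = 57.57°, so the elevation is 90° − 57.57° = 32.43°.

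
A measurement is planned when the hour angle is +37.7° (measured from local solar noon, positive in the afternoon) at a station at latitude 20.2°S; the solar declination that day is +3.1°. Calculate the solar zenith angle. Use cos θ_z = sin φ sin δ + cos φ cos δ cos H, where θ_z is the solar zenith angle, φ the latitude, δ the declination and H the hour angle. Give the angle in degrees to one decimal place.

cos θ_z = sin φ sin δ + cos φ cos δ cos H = (-0.3453)(0.0541) + (0.9385)(0.9985)(0.7912) = 0.7227.
θ_z = arccos(0.7227) = 43.72°.

43.7°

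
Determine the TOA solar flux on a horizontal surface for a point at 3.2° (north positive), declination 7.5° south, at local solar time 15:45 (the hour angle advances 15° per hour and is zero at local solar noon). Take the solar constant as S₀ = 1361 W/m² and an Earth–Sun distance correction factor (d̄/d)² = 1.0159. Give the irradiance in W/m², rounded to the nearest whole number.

750 W/m²

Hour angle H = 15° × (15.75 − 12) = 56.25°.
cos θ_z = sin(3.2°) sin(-7.5°) + cos(3.2°) cos(-7.5°) cos(56.25°) = -0.0073 + 0.5500 = 0.5427.
Top-of-atmosphere irradiance = S₀ (d̄/d)² cos θ_z = 1361 × 1.0159 × 0.5427 = 750.36 W/m².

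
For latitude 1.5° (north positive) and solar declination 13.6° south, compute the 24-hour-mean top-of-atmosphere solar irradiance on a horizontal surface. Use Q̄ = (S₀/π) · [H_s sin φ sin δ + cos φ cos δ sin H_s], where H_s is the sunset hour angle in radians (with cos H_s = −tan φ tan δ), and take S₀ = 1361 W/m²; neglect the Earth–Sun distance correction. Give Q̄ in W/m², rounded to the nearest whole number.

417 W/m²

−tan φ tan δ = −(0.0262)(-0.2419) = 0.0063; H_s = arccos(0.0063) = 89.64°. In radians, H_s = 1.5645.
H_s sin φ sin δ = 1.5645 × 0.0262 × -0.2351 = -0.0096.
cos φ cos δ sin H_s = 0.9997 × 0.9720 × 1.0000 = 0.9717.
Q̄ = (1361/π) × (-0.0096 + 0.9717) = 433.22 × 0.9621 = 416.80 W/m².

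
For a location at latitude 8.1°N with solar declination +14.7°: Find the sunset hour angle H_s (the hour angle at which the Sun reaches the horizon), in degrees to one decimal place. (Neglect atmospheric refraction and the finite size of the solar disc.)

cos H_s = −tan(8.1°) · tan(14.7°) = -0.0373, so H_s = arccos(-0.0373) = 92.14°.

92.1°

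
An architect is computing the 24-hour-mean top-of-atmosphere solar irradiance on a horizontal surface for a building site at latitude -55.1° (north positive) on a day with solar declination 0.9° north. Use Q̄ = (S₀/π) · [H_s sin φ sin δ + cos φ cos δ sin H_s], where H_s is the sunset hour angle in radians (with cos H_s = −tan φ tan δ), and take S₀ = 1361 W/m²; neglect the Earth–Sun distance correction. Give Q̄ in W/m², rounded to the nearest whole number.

The sunset hour angle satisfies cos H_s = −tan φ tan δ = 0.0225, giving H_s = 88.71°. In radians, H_s = 1.5483.
H_s sin φ sin δ = 1.5483 × -0.8202 × 0.0157 = -0.0199.
cos φ cos δ sin H_s = 0.5721 × 0.9999 × 0.9997 = 0.5719.
Q̄ = (1361/π) × (-0.0199 + 0.5719) = 433.22 × 0.5520 = 239.14 W/m².

239 W/m²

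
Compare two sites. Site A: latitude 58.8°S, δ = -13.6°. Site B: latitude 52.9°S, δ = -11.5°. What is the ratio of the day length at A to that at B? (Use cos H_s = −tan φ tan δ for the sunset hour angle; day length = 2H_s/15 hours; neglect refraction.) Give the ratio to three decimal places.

1.075

A: H_s = arccos(−tan -58.8° · tan -13.6°) = 113.54°, so 2H_s/15 = 15.1387 h.
B: H_s = arccos(−tan -52.9° · tan -11.5°) = 105.61°, so 2H_s/15 = 14.0813 h.
Ratio A/B = 15.1387 / 14.0813 = 1.0751.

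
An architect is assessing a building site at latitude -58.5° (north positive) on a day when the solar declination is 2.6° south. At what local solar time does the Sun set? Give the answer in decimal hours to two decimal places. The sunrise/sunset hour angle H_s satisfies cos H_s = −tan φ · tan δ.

cos H_s = −tan(-58.5°) · tan(-2.6°) = -0.0741, so H_s = arccos(-0.0741) = 94.25°.
Sunset is at 12 + H_s/15 = 12 + 6.283 = 18.283 h local solar time.

18.28 h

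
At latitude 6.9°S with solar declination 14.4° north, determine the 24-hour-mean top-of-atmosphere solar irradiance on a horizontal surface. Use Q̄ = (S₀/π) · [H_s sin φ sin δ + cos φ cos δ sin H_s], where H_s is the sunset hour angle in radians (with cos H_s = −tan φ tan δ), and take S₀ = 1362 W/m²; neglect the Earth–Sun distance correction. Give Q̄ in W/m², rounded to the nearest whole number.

397 W/m²

cos H_s = −tan(-6.9°) · tan(14.4°) = 0.0311, so H_s = arccos(0.0311) = 88.22°. In radians, H_s = 1.5397.
H_s sin φ sin δ = 1.5397 × -0.1201 × 0.2487 = -0.0460.
cos φ cos δ sin H_s = 0.9928 × 0.9686 × 0.9995 = 0.9611.
Q̄ = (1362/π) × (-0.0460 + 0.9611) = 433.54 × 0.9151 = 396.73 W/m².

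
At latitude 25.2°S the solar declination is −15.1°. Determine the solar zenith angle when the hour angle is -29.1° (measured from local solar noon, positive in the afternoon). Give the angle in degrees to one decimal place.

cos θ_z = sin φ sin δ + cos φ cos δ cos H = (-0.4258)(-0.2605) + (0.9048)(0.9655)(0.8738) = 0.8743.
θ_z = arccos(0.8743) = 29.04°.

29.0°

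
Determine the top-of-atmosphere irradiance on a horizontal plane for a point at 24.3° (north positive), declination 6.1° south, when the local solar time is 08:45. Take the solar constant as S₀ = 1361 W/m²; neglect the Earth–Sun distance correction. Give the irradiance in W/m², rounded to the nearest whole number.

754 W/m²

Hour angle H = 15° × (8.75 − 12) = -48.75°.
With φ = 24.3°, δ = -6.1°, H = -48.75°: sin φ sin δ = -0.0437, cos φ cos δ cos H = 0.5975, so cos θ_z = 0.5538.
Top-of-atmosphere irradiance = S₀ cos θ_z = 1361 × 0.5538 = 753.72 W/m².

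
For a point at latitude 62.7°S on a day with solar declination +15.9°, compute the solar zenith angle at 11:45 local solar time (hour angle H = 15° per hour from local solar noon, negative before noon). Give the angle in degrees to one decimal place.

Hour angle H = 15° × (11.75 − 12) = -3.75°.
cos θ_z = sin φ sin δ + cos φ cos δ cos H = (-0.8886)(0.2740) + (0.4586)(0.9617)(0.9979) = 0.1966.
θ_z = arccos(0.1966) = 78.66°.

78.7°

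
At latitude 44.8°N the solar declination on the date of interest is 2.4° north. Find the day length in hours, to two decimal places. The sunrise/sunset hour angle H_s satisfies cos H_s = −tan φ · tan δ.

−tan φ tan δ = −(0.9930)(0.0419) = -0.0416; H_s = arccos(-0.0416) = 92.38°.
Day length = 2 H_s / 15° h⁻¹ = 184.76° / 15 = 12.317 h.

12.32 hours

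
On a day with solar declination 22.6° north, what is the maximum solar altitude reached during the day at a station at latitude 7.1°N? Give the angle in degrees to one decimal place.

74.5°

At local solar noon the hour angle is zero, so the elevation is 90° − |φ − δ| = 90° − |7.1° − (22.6°)| = 90° − 15.5° = 74.5°.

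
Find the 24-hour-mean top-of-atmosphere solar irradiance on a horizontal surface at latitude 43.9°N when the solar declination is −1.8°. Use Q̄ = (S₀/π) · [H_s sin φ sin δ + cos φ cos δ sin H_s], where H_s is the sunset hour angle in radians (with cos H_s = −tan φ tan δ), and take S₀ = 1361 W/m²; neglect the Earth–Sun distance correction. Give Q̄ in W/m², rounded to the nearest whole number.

297 W/m²

cos H_s = −tan(43.9°) · tan(-1.8°) = 0.0302, so H_s = arccos(0.0302) = 88.27°. In radians, H_s = 1.5406.
H_s sin φ sin δ = 1.5406 × 0.6934 × -0.0314 = -0.0335.
cos φ cos δ sin H_s = 0.7206 × 0.9995 × 0.9995 = 0.7199.
Q̄ = (1361/π) × (-0.0335 + 0.7199) = 433.22 × 0.6864 = 297.36 W/m².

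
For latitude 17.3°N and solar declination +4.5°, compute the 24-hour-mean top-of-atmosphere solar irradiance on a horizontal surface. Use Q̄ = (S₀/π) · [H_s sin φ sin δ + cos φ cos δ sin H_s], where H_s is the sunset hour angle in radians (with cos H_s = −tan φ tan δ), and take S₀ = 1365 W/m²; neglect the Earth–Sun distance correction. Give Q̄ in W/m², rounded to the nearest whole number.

cos H_s = −tan(17.3°) · tan(4.5°) = -0.0245, so H_s = arccos(-0.0245) = 91.40°. In radians, H_s = 1.5952.
H_s sin φ sin δ = 1.5952 × 0.2974 × 0.0785 = 0.0372.
cos φ cos δ sin H_s = 0.9548 × 0.9969 × 0.9997 = 0.9516.
Q̄ = (1365/π) × (0.0372 + 0.9516) = 434.49 × 0.9888 = 429.62 W/m².

430 W/m²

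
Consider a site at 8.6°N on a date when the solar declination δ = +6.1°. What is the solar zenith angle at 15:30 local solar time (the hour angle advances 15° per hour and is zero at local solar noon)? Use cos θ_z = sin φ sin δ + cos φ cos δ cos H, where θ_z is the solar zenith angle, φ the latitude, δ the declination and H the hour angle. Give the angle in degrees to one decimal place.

Hour angle H = 15° × (15.5 − 12) = 52.50°.
cos θ_z = sin φ sin δ + cos φ cos δ cos H = (0.1495)(0.1063) + (0.9888)(0.9943)(0.6088) = 0.6144.
θ_z = arccos(0.6144) = 52.09°.

52.1°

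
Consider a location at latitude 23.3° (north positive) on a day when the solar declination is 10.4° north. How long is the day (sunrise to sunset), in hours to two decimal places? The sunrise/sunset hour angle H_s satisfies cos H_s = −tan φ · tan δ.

The sunset hour angle satisfies cos H_s = −tan φ tan δ = -0.0790, giving H_s = 94.53°.
Day length = 2 H_s / 15° h⁻¹ = 189.06° / 15 = 12.604 h.

12.60 hours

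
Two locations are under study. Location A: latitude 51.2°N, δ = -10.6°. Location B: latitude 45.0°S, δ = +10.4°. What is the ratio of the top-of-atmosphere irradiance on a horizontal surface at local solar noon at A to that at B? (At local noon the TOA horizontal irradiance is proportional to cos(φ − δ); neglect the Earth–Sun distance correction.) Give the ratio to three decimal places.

A: cos θ_z = cos(51.2° − (-10.6°)) = 0.4726.
B: cos θ_z = cos(-45.0° − (10.4°)) = 0.5678.
Ratio A/B = 0.4726 / 0.5678 = 0.8323.

0.832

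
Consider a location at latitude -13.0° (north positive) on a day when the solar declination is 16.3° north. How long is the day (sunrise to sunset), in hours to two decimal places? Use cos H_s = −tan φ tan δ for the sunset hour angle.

cos H_s = −tan(-13.0°) · tan(16.3°) = 0.0675, so H_s = arccos(0.0675) = 86.13°.
Day length = 2 H_s / 15° h⁻¹ = 172.26° / 15 = 11.484 h.

11.48 hours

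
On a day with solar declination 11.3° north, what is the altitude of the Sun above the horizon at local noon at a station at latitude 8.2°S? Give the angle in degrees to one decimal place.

At local solar noon the hour angle is zero, so the elevation is 90° − |φ − δ| = 90° − |-8.2° − (11.3°)| = 90° − 19.5° = 70.5°.

70.5°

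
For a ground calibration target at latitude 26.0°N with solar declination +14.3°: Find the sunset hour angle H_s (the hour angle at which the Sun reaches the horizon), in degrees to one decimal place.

The sunset hour angle satisfies cos H_s = −tan φ tan δ = -0.1243, giving H_s = 97.14°.

97.1°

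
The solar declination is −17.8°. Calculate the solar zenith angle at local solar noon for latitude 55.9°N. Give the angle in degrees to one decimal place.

73.7°

At local solar noon the hour angle is zero, so the zenith angle is |φ − δ| = |55.9° − (-17.8°)| = 73.7°.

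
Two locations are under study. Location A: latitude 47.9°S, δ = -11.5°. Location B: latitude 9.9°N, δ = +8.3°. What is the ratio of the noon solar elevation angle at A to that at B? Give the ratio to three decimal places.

0.606

A: 90° − |-47.9 − (-11.5)| = 53.60°.
B: 90° − |9.9 − (8.3)| = 88.40°.
Ratio A/B = 53.6000 / 88.4000 = 0.6063.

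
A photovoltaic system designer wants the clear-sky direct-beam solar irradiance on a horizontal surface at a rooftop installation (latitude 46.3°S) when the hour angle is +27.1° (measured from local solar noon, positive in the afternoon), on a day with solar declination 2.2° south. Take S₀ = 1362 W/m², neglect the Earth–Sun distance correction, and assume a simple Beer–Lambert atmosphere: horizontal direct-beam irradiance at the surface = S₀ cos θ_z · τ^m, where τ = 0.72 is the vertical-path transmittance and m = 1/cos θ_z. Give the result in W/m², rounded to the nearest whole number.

With φ = -46.3°, δ = -2.2°, H = 27.10°: sin φ sin δ = 0.0278, cos φ cos δ cos H = 0.6146, so cos θ_z = 0.6424.
Air mass m = 1/cos θ_z = 1/0.6424 = 1.557; τ^m = 0.72^1.557 = 0.5996.
Surface direct beam = 1362 × 0.6424 × 0.5996 = 524.62 W/m².

525 W/m²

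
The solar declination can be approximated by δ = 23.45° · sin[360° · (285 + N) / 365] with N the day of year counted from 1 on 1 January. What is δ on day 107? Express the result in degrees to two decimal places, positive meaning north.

+10.51°

360 × (285 + 107) / 365 = 386.630°; sin(386.630°) = 0.4482.
δ = 23.45 × 0.4482 = 10.510° ≈ +10.51°.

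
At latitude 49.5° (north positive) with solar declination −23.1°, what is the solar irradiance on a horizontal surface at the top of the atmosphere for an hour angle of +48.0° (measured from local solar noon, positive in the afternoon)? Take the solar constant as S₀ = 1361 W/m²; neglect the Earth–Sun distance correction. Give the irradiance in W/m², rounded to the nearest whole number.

138 W/m²

cos θ_z = sin(49.5°) sin(-23.1°) + cos(49.5°) cos(-23.1°) cos(48.00°) = -0.2983 + 0.3997 = 0.1014.
Top-of-atmosphere irradiance = S₀ cos θ_z = 1361 × 0.1014 = 138.01 W/m².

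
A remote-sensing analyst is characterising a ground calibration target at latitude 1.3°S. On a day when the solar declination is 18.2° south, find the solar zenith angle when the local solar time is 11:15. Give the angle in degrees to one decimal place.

Hour angle H = 15° × (11.25 − 12) = -11.25°.
With φ = -1.3°, δ = -18.2°, H = -11.25°: sin φ sin δ = 0.0071, cos φ cos δ cos H = 0.9315, so cos θ_z = 0.9386.
θ_z = arccos(0.9386) = 20.18°.

20.2°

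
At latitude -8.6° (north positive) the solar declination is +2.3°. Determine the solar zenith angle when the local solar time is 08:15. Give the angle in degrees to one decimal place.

Hour angle H = 15° × (8.25 − 12) = -56.25°.
cos θ_z = sin(-8.6°) sin(2.3°) + cos(-8.6°) cos(2.3°) cos(-56.25°) = -0.0060 + 0.5489 = 0.5429.
θ_z = arccos(0.5429) = 57.12°.

57.1°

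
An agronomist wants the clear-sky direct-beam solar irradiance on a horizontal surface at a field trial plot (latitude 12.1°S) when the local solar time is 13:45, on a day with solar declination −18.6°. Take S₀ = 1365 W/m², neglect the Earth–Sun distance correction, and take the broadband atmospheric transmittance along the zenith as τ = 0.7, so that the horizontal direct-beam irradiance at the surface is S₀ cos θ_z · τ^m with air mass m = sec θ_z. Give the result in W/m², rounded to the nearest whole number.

824 W/m²

Hour angle H = 15° × (13.75 − 12) = 26.25°.
cos θ_z = sin φ sin δ + cos φ cos δ cos H = (-0.2096)(-0.3190) + (0.9778)(0.9478)(0.8969) = 0.8981.
Air mass m = 1/cos θ_z = 1/0.8981 = 1.113; τ^m = 0.7^1.113 = 0.6723.
Surface direct beam = 1365 × 0.8981 × 0.6723 = 824.18 W/m².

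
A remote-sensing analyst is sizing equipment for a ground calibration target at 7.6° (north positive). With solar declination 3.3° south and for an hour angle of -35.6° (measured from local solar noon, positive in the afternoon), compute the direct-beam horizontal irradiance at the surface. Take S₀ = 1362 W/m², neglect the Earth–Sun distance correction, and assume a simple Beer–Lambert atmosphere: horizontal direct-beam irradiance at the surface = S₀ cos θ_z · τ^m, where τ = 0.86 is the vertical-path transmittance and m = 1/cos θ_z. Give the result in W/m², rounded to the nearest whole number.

898 W/m²

cos θ_z = sin φ sin δ + cos φ cos δ cos H = (0.1323)(-0.0576) + (0.9912)(0.9983)(0.8131) = 0.7970.
Air mass m = 1/cos θ_z = 1/0.7970 = 1.255; τ^m = 0.86^1.255 = 0.8276.
Surface direct beam = 1362 × 0.7970 × 0.8276 = 898.37 W/m².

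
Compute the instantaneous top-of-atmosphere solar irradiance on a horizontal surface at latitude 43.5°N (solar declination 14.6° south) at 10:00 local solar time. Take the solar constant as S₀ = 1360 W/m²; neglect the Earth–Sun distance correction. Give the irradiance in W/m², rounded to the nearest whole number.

591 W/m²

Hour angle H = 15° × (10 − 12) = -30.00°.
cos θ_z = sin φ sin δ + cos φ cos δ cos H = (0.6884)(-0.2521) + (0.7254)(0.9677)(0.8660) = 0.4344.
Top-of-atmosphere irradiance = S₀ cos θ_z = 1360 × 0.4344 = 590.78 W/m².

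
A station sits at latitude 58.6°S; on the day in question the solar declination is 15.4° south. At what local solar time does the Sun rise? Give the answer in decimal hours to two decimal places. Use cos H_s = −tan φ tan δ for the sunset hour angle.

cos H_s = −tan(-58.6°) · tan(-15.4°) = -0.4513, so H_s = arccos(-0.4513) = 116.83°.
Sunrise is at 12 − H_s/15 = 12 − 7.789 = 4.211 h local solar time.

4.21 h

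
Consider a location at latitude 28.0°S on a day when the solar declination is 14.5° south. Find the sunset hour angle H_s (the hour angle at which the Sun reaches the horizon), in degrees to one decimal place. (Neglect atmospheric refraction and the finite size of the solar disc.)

−tan φ tan δ = −(-0.5317)(-0.2586) = -0.1375; H_s = arccos(-0.1375) = 97.90°.

97.9°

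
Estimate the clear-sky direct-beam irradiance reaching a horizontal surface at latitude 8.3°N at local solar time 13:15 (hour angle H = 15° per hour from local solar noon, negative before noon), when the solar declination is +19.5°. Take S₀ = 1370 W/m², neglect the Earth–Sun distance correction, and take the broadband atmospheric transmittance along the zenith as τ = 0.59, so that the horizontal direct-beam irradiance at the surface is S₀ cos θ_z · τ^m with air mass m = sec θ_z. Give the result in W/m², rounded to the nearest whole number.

Hour angle H = 15° × (13.25 − 12) = 18.75°.
cos θ_z = sin(8.3°) sin(19.5°) + cos(8.3°) cos(19.5°) cos(18.75°) = 0.0482 + 0.8833 = 0.9315.
Air mass m = 1/cos θ_z = 1/0.9315 = 1.074; τ^m = 0.59^1.074 = 0.5674.
Surface direct beam = 1370 × 0.9315 × 0.5674 = 724.09 W/m².

724 W/m²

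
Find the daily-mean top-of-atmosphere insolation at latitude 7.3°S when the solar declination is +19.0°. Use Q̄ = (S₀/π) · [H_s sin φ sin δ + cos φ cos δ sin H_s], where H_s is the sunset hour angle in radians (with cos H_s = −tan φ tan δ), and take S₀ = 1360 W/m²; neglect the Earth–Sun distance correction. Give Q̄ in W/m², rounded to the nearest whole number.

−tan φ tan δ = −(-0.1281)(0.3443) = 0.0441; H_s = arccos(0.0441) = 87.47°. In radians, H_s = 1.5266.
H_s sin φ sin δ = 1.5266 × -0.1271 × 0.3256 = -0.0632.
cos φ cos δ sin H_s = 0.9919 × 0.9455 × 0.9990 = 0.9369.
Q̄ = (1360/π) × (-0.0632 + 0.9369) = 432.90 × 0.8737 = 378.22 W/m².

378 W/m²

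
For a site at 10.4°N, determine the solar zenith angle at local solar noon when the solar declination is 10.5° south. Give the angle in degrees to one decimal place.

20.9°

At local solar noon the hour angle is zero, so the zenith angle is |φ − δ| = |10.4° − (-10.5°)| = 20.9°.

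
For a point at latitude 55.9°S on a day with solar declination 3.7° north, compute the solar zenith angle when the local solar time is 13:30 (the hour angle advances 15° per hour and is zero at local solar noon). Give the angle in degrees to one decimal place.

Hour angle H = 15° × (13.5 − 12) = 22.50°.
cos θ_z = sin φ sin δ + cos φ cos δ cos H = (-0.8281)(0.0645) + (0.5606)(0.9979)(0.9239) = 0.4634.
θ_z = arccos(0.4634) = 62.39°.

62.4°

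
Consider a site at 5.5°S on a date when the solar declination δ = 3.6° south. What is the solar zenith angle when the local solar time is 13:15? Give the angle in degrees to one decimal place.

Hour angle H = 15° × (13.25 − 12) = 18.75°.
With φ = -5.5°, δ = -3.6°, H = 18.75°: sin φ sin δ = 0.0060, cos φ cos δ cos H = 0.9407, so cos θ_z = 0.9467.
θ_z = arccos(0.9467) = 18.79°.

18.8°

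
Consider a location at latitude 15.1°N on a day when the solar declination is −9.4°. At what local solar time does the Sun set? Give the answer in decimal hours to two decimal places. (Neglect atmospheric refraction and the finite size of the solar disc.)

17.83 h

−tan φ tan δ = −(0.2698)(-0.1655) = 0.0447; H_s = arccos(0.0447) = 87.44°.
Sunset is at 12 + H_s/15 = 12 + 5.829 = 17.829 h local solar time.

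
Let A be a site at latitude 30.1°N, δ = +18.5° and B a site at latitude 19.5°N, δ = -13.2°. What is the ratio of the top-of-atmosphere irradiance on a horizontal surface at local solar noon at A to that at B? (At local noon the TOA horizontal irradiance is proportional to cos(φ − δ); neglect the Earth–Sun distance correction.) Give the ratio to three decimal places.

A: cos θ_z = cos(30.1° − (18.5°)) = 0.9796.
B: cos θ_z = cos(19.5° − (-13.2°)) = 0.8415.
Ratio A/B = 0.9796 / 0.8415 = 1.1641.

1.164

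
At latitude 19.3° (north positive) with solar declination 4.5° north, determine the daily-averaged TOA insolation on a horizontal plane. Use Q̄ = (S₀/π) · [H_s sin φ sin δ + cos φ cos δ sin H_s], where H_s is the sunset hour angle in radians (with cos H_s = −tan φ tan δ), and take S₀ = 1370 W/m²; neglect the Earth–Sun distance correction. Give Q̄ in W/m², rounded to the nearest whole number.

−tan φ tan δ = −(0.3502)(0.0787) = -0.0276; H_s = arccos(-0.0276) = 91.58°. In radians, H_s = 1.5984.
H_s sin φ sin δ = 1.5984 × 0.3305 × 0.0785 = 0.0415.
cos φ cos δ sin H_s = 0.9438 × 0.9969 × 0.9996 = 0.9405.
Q̄ = (1370/π) × (0.0415 + 0.9405) = 436.08 × 0.9820 = 428.23 W/m².

428 W/m²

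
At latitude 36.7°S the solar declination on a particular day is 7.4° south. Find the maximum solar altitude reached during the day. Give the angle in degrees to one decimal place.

60.7°

At local solar noon the hour angle is zero, so the elevation is 90° − |φ − δ| = 90° − |-36.7° − (-7.4°)| = 90° − 29.3° = 60.7°.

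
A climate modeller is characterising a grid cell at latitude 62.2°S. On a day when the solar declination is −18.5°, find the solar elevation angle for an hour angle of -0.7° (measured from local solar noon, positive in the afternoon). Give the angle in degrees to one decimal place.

46.3°

cos θ_z = sin(-62.2°) sin(-18.5°) + cos(-62.2°) cos(-18.5°) cos(-0.70°) = 0.2807 + 0.4423 = 0.7230.
θ_z = arccos(0.7230) = 43.70°, so the elevation is 90° − 43.70° = 46.30°.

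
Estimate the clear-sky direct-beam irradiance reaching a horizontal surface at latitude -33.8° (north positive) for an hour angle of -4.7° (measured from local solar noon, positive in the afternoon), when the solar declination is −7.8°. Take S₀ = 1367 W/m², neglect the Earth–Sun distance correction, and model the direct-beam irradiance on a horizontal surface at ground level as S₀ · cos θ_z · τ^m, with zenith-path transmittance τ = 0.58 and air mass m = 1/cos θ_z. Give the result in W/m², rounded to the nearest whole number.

With φ = -33.8°, δ = -7.8°, H = -4.70°: sin φ sin δ = 0.0755, cos φ cos δ cos H = 0.8205, so cos θ_z = 0.8960.
Air mass m = 1/cos θ_z = 1/0.8960 = 1.116; τ^m = 0.58^1.116 = 0.5445.
Surface direct beam = 1367 × 0.8960 × 0.5445 = 666.92 W/m².

667 W/m²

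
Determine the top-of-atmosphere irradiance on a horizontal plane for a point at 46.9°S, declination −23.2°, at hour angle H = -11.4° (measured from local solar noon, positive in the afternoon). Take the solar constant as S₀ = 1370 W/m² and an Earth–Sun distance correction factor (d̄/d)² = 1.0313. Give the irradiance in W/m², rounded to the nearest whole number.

cos θ_z = sin(-46.9°) sin(-23.2°) + cos(-46.9°) cos(-23.2°) cos(-11.40°) = 0.2876 + 0.6156 = 0.9032.
Top-of-atmosphere irradiance = S₀ (d̄/d)² cos θ_z = 1370 × 1.0313 × 0.9032 = 1276.11 W/m².

1276 W/m²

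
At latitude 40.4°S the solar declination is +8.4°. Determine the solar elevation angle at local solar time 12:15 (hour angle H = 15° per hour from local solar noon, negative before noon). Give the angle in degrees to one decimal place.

Hour angle H = 15° × (12.25 − 12) = 3.75°.
cos θ_z = sin φ sin δ + cos φ cos δ cos H = (-0.6481)(0.1461) + (0.7615)(0.9893)(0.9979) = 0.6571.
θ_z = arccos(0.6571) = 48.92°, so the elevation is 90° − 48.92° = 41.08°.

41.1°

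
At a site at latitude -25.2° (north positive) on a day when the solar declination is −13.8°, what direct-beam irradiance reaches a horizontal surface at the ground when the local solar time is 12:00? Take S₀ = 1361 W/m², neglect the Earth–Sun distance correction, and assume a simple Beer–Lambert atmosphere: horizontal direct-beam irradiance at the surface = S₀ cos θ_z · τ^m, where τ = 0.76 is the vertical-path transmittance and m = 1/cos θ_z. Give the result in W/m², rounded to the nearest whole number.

1008 W/m²

Hour angle H = 15° × (12 − 12) = 0.00°.
cos θ_z = sin(-25.2°) sin(-13.8°) + cos(-25.2°) cos(-13.8°) cos(0.00°) = 0.1016 + 0.8787 = 0.9803.
Air mass m = 1/cos θ_z = 1/0.9803 = 1.020; τ^m = 0.76^1.020 = 0.7558.
Surface direct beam = 1361 × 0.9803 × 0.7558 = 1008.38 W/m².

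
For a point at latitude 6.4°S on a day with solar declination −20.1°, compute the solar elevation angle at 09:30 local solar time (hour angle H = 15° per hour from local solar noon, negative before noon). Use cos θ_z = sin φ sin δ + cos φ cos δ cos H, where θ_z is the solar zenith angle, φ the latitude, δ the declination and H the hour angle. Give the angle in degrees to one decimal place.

51.1°

Hour angle H = 15° × (9.5 − 12) = -37.50°.
cos θ_z = sin(-6.4°) sin(-20.1°) + cos(-6.4°) cos(-20.1°) cos(-37.50°) = 0.0383 + 0.7404 = 0.7787.
θ_z = arccos(0.7787) = 38.86°, so the elevation is 90° − 38.86° = 51.14°.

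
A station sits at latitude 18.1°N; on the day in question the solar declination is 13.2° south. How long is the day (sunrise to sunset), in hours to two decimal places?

11.41 hours

The sunset hour angle satisfies cos H_s = −tan φ tan δ = 0.0767, giving H_s = 85.60°.
Day length = 2 H_s / 15° h⁻¹ = 171.20° / 15 = 11.413 h.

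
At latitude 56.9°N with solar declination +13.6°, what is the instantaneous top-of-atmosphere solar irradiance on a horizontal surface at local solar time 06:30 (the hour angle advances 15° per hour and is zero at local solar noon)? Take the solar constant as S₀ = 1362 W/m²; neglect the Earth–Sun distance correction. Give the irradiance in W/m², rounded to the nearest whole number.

363 W/m²

Hour angle H = 15° × (6.5 − 12) = -82.50°.
With φ = 56.9°, δ = 13.6°, H = -82.50°: sin φ sin δ = 0.1970, cos φ cos δ cos H = 0.0693, so cos θ_z = 0.2663.
Top-of-atmosphere irradiance = S₀ cos θ_z = 1362 × 0.2663 = 362.70 W/m².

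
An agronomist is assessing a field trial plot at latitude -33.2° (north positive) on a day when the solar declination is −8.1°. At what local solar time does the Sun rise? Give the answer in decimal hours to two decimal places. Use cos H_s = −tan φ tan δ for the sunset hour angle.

5.64 h

cos H_s = −tan(-33.2°) · tan(-8.1°) = -0.0931, so H_s = arccos(-0.0931) = 95.34°.
Sunrise is at 12 − H_s/15 = 12 − 6.356 = 5.644 h local solar time.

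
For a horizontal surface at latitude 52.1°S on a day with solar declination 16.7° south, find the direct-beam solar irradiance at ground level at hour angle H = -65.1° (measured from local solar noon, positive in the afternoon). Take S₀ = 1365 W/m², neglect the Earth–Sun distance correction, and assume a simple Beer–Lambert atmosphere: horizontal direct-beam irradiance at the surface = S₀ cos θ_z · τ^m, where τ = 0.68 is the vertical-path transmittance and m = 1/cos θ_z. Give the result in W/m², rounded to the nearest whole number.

287 W/m²

cos θ_z = sin(-52.1°) sin(-16.7°) + cos(-52.1°) cos(-16.7°) cos(-65.10°) = 0.2268 + 0.2477 = 0.4745.
Air mass m = 1/cos θ_z = 1/0.4745 = 2.107; τ^m = 0.68^2.107 = 0.4437.
Surface direct beam = 1365 × 0.4745 × 0.4437 = 287.38 W/m².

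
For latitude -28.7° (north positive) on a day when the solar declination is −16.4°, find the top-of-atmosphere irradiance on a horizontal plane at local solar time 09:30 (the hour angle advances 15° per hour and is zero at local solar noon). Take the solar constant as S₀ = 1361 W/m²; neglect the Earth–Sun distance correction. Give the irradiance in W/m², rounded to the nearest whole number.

Hour angle H = 15° × (9.5 − 12) = -37.50°.
cos θ_z = sin φ sin δ + cos φ cos δ cos H = (-0.4802)(-0.2823) + (0.8771)(0.9593)(0.7934) = 0.8031.
Top-of-atmosphere irradiance = S₀ cos θ_z = 1361 × 0.8031 = 1093.02 W/m².

1093 W/m²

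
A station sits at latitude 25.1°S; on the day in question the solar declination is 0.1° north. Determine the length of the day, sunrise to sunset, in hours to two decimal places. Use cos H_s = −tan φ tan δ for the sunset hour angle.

11.99 hours

cos H_s = −tan(-25.1°) · tan(0.1°) = 0.0008, so H_s = arccos(0.0008) = 89.95°.
Day length = 2 H_s / 15° h⁻¹ = 179.90° / 15 = 11.993 h.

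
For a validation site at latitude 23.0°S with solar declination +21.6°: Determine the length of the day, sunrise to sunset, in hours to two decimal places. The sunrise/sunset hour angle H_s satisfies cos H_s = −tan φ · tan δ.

10.71 hours

cos H_s = −tan(-23.0°) · tan(21.6°) = 0.1681, so H_s = arccos(0.1681) = 80.32°.
Day length = 2 H_s / 15° h⁻¹ = 160.64° / 15 = 10.709 h.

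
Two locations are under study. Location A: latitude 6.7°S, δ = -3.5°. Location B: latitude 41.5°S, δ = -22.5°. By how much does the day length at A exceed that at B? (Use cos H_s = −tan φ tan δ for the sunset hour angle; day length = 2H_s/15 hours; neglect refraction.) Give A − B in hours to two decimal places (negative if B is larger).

-2.81 h

A: H_s = arccos(−tan -6.7° · tan -3.5°) = 90.41°, so 2H_s/15 = 12.0547 h.
B: H_s = arccos(−tan -41.5° · tan -22.5°) = 111.50°, so 2H_s/15 = 14.8667 h.
A − B = 12.0547 − 14.8667 = -2.8120 h.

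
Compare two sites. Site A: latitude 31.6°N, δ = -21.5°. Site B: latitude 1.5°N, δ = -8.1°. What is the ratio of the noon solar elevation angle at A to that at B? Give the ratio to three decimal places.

A: 90° − |31.6 − (-21.5)| = 36.90°.
B: 90° − |1.5 − (-8.1)| = 80.40°.
Ratio A/B = 36.9000 / 80.4000 = 0.4590.

0.459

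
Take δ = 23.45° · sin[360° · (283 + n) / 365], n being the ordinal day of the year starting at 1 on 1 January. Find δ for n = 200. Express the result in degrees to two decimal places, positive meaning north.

360 × (283 + 200) / 365 = 476.384°; sin(476.384°) = 0.8958.
δ = 23.45 × 0.8958 = 21.007° ≈ +21.01°.

+21.01°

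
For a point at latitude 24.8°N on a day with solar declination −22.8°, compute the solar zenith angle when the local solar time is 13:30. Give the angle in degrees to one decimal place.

Hour angle H = 15° × (13.5 − 12) = 22.50°.
cos θ_z = sin(24.8°) sin(-22.8°) + cos(24.8°) cos(-22.8°) cos(22.50°) = -0.1625 + 0.7731 = 0.6106.
θ_z = arccos(0.6106) = 52.37°.

52.4°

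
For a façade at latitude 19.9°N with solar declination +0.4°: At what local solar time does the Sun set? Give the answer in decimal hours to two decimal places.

cos H_s = −tan(19.9°) · tan(0.4°) = -0.0025, so H_s = arccos(-0.0025) = 90.14°.
Sunset is at 12 + H_s/15 = 12 + 6.009 = 18.009 h local solar time.

18.01 h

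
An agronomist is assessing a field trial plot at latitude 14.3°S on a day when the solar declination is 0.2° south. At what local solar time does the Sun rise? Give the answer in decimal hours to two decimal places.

cos H_s = −tan(-14.3°) · tan(-0.2°) = -0.0009, so H_s = arccos(-0.0009) = 90.05°.
Sunrise is at 12 − H_s/15 = 12 − 6.003 = 5.997 h local solar time.

6.00 h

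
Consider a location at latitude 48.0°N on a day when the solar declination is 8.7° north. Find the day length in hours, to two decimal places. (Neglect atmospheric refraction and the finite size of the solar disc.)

13.30 hours

−tan φ tan δ = −(1.1106)(0.1530) = -0.1699; H_s = arccos(-0.1699) = 99.78°.
Day length = 2 H_s / 15° h⁻¹ = 199.56° / 15 = 13.304 h.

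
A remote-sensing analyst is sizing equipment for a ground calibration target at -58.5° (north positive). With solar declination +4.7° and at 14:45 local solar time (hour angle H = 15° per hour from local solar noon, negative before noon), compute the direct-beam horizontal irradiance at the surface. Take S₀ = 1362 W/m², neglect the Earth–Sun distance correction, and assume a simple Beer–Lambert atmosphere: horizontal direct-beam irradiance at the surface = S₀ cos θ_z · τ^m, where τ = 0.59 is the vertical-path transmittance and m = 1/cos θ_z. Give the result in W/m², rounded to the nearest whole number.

Hour angle H = 15° × (14.75 − 12) = 41.25°.
cos θ_z = sin φ sin δ + cos φ cos δ cos H = (-0.8526)(0.0819) + (0.5225)(0.9966)(0.7518) = 0.3217.
Air mass m = 1/cos θ_z = 1/0.3217 = 3.108; τ^m = 0.59^3.108 = 0.1940.
Surface direct beam = 1362 × 0.3217 × 0.1940 = 85.00 W/m².

85 W/m²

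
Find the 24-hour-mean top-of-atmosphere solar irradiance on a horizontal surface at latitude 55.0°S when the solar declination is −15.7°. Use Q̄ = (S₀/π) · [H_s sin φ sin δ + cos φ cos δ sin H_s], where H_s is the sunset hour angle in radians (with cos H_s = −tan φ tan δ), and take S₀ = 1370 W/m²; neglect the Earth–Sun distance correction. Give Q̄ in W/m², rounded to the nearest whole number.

cos H_s = −tan(-55.0°) · tan(-15.7°) = -0.4014, so H_s = arccos(-0.4014) = 113.67°. In radians, H_s = 1.9839.
H_s sin φ sin δ = 1.9839 × -0.8192 × -0.2706 = 0.4398.
cos φ cos δ sin H_s = 0.5736 × 0.9627 × 0.9159 = 0.5058.
Q̄ = (1370/π) × (0.4398 + 0.5058) = 436.08 × 0.9456 = 412.36 W/m².

412 W/m²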